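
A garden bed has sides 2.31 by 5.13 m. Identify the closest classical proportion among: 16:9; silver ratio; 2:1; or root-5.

Ratio = 5.13 / 2.31 ≈ 2.221.
Distances: 16:9 1.778 (Δ 0.443); silver ratio 2.414 (Δ 0.193); 2:1 2.000 (Δ 0.221); root-5 2.236 (Δ 0.015).

root-5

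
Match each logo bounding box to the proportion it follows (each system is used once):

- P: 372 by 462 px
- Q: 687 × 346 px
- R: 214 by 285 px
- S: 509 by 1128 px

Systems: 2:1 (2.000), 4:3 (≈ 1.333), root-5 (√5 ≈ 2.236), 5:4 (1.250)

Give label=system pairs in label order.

P=5:4, Q=2:1, R=4:3, S=root-5

P = 462/372 ≈ 1.242 → 5:4 (1.250)
Q = 687/346 ≈ 1.986 → 2:1 (2.000)
R = 285/214 ≈ 1.332 → 4:3 (1.333)
S = 1128/509 ≈ 2.216 → root-5 (2.236)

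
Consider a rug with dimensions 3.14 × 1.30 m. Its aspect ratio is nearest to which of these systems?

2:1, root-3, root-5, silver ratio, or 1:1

3.14/1.30 ≈ 2.415. Nearest candidates are silver ratio (2.414, off by 0.001) and root-5 (2.236, off by 0.179).

silver ratio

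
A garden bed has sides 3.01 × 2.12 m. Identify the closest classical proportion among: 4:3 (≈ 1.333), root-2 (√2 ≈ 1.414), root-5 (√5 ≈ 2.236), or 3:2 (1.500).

root-2

Ratio = 3.01 / 2.12 ≈ 1.420.
Distances: 4:3 1.333 (Δ 0.087); root-2 1.414 (Δ 0.006); root-5 2.236 (Δ 0.816); 3:2 1.500 (Δ 0.080).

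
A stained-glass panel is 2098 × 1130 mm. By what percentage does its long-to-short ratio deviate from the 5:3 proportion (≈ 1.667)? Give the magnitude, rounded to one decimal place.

Ratio = 2098 / 1130 ≈ 1.8566.
Ideal 5:3 ≈ 1.6667. |1.8566 − 1.6667| / 1.6667 ≈ 11.39% → 11.4%.

11.4%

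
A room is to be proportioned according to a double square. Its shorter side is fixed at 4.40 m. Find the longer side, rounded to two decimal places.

8.80 m

2:1 = 2.00000.
Longer side = 4.40 × 2.00000 ≈ 8.8000 → 8.80 m.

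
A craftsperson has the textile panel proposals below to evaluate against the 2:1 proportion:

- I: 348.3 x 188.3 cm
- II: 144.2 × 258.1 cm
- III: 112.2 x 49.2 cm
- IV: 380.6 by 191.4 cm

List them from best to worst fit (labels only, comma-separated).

I: 348.3/188.3 ≈ 1.850 → |1.850 − 2.000| = 0.150
II: 258.1/144.2 ≈ 1.790 → |1.790 − 2.000| = 0.210
III: 112.2/49.2 ≈ 2.280 → |2.280 − 2.000| = 0.280
IV: 380.6/191.4 ≈ 1.989 → |1.989 − 2.000| = 0.011

IV, I, II, III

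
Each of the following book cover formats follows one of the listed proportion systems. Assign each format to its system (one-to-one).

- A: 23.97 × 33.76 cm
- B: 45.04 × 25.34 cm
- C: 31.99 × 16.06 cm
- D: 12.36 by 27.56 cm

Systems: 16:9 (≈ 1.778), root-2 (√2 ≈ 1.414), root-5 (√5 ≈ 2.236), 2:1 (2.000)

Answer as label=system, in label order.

Ratios: A ≈ 1.408; B ≈ 1.777; C ≈ 1.992; D ≈ 2.230.
Targets: 16:9 ≈ 1.778; root-2 ≈ 1.414; root-5 ≈ 2.236; 2:1 ≈ 2.000.

A=root-2, B=16:9, C=2:1, D=root-5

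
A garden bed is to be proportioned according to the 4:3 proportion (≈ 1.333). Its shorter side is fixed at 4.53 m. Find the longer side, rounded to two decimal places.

6.04 m

4:3 ≈ 1.33333.
Longer side = 4.53 × 1.33333 ≈ 6.0400 → 6.04 m.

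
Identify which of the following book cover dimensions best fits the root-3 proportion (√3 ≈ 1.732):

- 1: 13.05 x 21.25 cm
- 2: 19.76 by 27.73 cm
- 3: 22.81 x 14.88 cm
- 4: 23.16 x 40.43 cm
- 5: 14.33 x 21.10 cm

4

Target root-3 ≈ 1.732.
1: 1.628 (Δ0.104)  2: 1.403 (Δ0.329)  3: 1.533 (Δ0.199)  4: 1.746 (Δ0.014)  5: 1.472 (Δ0.260)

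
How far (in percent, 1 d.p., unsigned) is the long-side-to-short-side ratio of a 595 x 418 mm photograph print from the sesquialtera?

5.1%

Ratio = 595 / 418 ≈ 1.4234.
Ideal 3:2 = 1.5000. |1.4234 − 1.5000| / 1.5000 ≈ 5.11% → 5.1%.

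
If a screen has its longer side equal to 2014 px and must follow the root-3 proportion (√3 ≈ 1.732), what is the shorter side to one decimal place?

root-3 ≈ 1.73205.
Shorter side = 2014 ÷ 1.73205 ≈ 1162.784 → 1162.8 px.

1162.8 px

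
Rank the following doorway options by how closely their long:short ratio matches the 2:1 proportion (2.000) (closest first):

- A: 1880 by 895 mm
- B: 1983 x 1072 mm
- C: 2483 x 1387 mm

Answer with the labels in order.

Ratios: A = 1880 / 895 ≈ 2.101; B = 1983 / 1072 ≈ 1.850; C = 2483 / 1387 ≈ 1.790.
|Δ from 2.000|: A 0.101; B 0.150; C 0.210.

A, B, C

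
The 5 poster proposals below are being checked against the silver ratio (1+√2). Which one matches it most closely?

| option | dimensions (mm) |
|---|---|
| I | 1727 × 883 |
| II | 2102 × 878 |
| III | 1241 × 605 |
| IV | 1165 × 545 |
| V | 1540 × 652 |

II

Ratios (long/short): I ≈ 1.956; II ≈ 2.394; III ≈ 2.051; IV ≈ 2.138; V ≈ 2.362.
silver ratio ≈ 2.414; option II is nearest (Δ 0.020).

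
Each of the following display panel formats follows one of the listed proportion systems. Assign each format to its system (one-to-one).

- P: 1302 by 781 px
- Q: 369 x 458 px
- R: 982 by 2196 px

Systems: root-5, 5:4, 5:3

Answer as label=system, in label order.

Ratios: P ≈ 1.667; Q ≈ 1.241; R ≈ 2.236.
Targets: root-5 ≈ 2.236; 5:4 ≈ 1.250; 5:3 ≈ 1.667.

P=5:3, Q=5:4, R=root-5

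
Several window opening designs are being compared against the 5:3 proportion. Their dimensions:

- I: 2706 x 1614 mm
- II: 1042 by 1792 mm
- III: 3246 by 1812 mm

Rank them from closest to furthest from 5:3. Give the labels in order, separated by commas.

I: 2706/1614 ≈ 1.677 → |1.677 − 1.667| = 0.010
II: 1792/1042 ≈ 1.720 → |1.720 − 1.667| = 0.053
III: 3246/1812 ≈ 1.791 → |1.791 − 1.667| = 0.124

I, II, III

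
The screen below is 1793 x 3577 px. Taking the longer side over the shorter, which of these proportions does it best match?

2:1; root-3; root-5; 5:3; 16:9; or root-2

Ratio = 3577 / 1793 ≈ 1.995.
Distances: 2:1 2.000 (Δ 0.005); root-3 1.732 (Δ 0.263); root-5 2.236 (Δ 0.241); 5:3 1.667 (Δ 0.328); 16:9 1.778 (Δ 0.217); root-2 1.414 (Δ 0.581).

2:1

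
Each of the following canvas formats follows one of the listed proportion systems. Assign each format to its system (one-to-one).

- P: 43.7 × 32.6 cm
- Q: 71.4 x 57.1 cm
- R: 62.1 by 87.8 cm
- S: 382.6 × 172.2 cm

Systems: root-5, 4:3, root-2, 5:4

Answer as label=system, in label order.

P = 43.7/32.6 ≈ 1.340 → 4:3 (1.333)
Q = 71.4/57.1 ≈ 1.250 → 5:4 (1.250)
R = 87.8/62.1 ≈ 1.414 → root-2 (1.414)
S = 382.6/172.2 ≈ 2.222 → root-5 (2.236)

P=4:3, Q=5:4, R=root-2, S=root-5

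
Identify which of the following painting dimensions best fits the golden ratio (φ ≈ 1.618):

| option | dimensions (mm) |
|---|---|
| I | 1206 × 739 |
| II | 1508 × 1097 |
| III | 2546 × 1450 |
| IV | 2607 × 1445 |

Target golden ratio ≈ 1.618.
I: 1.632 (Δ0.014)  II: 1.375 (Δ0.243)  III: 1.756 (Δ0.138)  IV: 1.804 (Δ0.186)

I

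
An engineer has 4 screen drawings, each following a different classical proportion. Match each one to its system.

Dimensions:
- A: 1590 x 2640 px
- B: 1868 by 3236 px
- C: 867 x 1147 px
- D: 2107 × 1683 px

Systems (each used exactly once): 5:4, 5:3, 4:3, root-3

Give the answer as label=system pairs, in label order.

A = 2640/1590 ≈ 1.660 → 5:3 (1.667)
B = 3236/1868 ≈ 1.732 → root-3 (1.732)
C = 1147/867 ≈ 1.323 → 4:3 (1.333)
D = 2107/1683 ≈ 1.252 → 5:4 (1.250)

A=5:3, B=root-3, C=4:3, D=5:4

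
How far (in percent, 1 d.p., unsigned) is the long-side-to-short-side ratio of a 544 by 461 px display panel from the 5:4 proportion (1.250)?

5.6%

Ratio = 544 / 461 ≈ 1.1800.
Ideal 5:4 = 1.2500. |1.1800 − 1.2500| / 1.2500 ≈ 5.60% → 5.6%.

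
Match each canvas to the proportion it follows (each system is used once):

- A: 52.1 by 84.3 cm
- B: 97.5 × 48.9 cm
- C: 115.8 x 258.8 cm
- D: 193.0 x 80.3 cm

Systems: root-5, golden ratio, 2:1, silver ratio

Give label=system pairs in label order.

Ratios: A ≈ 1.618; B ≈ 1.994; C ≈ 2.235; D ≈ 2.403.
Targets: root-5 ≈ 2.236; golden ratio ≈ 1.618; 2:1 ≈ 2.000; silver ratio ≈ 2.414.

A=golden ratio, B=2:1, C=root-5, D=silver ratio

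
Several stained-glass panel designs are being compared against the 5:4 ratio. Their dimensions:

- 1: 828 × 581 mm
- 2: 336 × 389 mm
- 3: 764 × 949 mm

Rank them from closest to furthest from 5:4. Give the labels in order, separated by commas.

1: 828/581 ≈ 1.425 → |1.425 − 1.250| = 0.175
2: 389/336 ≈ 1.158 → |1.158 − 1.250| = 0.092
3: 949/764 ≈ 1.242 → |1.242 − 1.250| = 0.008

3, 2, 1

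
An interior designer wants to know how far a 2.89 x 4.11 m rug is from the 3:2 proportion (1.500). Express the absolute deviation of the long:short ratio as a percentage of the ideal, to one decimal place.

Ratio = 4.11 / 2.89 ≈ 1.4221.
Ideal 3:2 = 1.5000. |1.4221 − 1.5000| / 1.5000 ≈ 5.19% → 5.2%.

5.2%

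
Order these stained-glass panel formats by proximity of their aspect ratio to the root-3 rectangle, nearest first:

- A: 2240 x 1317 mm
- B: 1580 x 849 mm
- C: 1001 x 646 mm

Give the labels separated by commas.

A: 2240/1317 ≈ 1.701 → |1.701 − 1.732| = 0.031
B: 1580/849 ≈ 1.861 → |1.861 − 1.732| = 0.129
C: 1001/646 ≈ 1.550 → |1.550 − 1.732| = 0.182

A, B, C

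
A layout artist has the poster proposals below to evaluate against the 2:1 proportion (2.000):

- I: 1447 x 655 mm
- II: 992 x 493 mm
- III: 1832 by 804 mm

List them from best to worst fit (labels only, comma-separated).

II, I, III

Ratios: I = 1447 / 655 ≈ 2.209; II = 992 / 493 ≈ 2.012; III = 1832 / 804 ≈ 2.279.
|Δ from 2.000|: I 0.209; II 0.012; III 0.279.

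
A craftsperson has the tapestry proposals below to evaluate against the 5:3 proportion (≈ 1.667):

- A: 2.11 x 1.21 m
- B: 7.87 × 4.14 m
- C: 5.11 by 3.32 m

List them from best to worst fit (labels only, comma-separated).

Ratios: A = 2.11 / 1.21 ≈ 1.744; B = 7.87 / 4.14 ≈ 1.901; C = 5.11 / 3.32 ≈ 1.539.
|Δ from 1.667|: A 0.077; B 0.234; C 0.128.

A, C, B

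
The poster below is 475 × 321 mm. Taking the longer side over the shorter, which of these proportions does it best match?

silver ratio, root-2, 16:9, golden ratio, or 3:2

Ratio = 475 / 321 ≈ 1.480.
Distances: silver ratio 2.414 (Δ 0.934); root-2 1.414 (Δ 0.066); 16:9 1.778 (Δ 0.298); golden ratio 1.618 (Δ 0.138); 3:2 1.500 (Δ 0.020).

3:2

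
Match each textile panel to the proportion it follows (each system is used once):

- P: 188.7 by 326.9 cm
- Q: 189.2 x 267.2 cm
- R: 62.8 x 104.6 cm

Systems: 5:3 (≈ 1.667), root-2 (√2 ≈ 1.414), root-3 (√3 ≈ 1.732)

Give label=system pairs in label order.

P=root-3, Q=root-2, R=5:3

P = 326.9/188.7 ≈ 1.732 → root-3 (1.732)
Q = 267.2/189.2 ≈ 1.412 → root-2 (1.414)
R = 104.6/62.8 ≈ 1.666 → 5:3 (1.667)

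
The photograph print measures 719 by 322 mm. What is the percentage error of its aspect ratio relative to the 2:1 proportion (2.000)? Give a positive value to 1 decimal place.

Ratio = 719 / 322 ≈ 2.2329.
Ideal 2:1 = 2.0000. |2.2329 − 2.0000| / 2.0000 ≈ 11.64% → 11.6%.

11.6%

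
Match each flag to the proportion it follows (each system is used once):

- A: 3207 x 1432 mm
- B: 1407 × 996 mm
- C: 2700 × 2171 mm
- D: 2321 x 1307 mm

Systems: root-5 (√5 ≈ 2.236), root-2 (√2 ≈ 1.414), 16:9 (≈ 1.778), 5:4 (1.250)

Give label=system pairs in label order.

A=root-5, B=root-2, C=5:4, D=16:9

A = 3207/1432 ≈ 2.240 → root-5 (2.236)
B = 1407/996 ≈ 1.413 → root-2 (1.414)
C = 2700/2171 ≈ 1.244 → 5:4 (1.250)
D = 2321/1307 ≈ 1.776 → 16:9 (1.778)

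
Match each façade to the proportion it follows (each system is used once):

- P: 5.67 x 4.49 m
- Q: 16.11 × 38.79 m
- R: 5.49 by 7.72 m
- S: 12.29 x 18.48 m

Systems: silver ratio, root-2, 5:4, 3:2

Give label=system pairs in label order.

P = 5.67/4.49 ≈ 1.263 → 5:4 (1.250)
Q = 38.79/16.11 ≈ 2.408 → silver ratio (2.414)
R = 7.72/5.49 ≈ 1.406 → root-2 (1.414)
S = 18.48/12.29 ≈ 1.504 → 3:2 (1.500)

P=5:4, Q=silver ratio, R=root-2, S=3:2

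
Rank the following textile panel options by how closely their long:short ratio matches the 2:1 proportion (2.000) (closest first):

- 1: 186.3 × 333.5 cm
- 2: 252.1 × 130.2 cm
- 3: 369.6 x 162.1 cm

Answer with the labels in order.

Ratios: 1 = 333.5 / 186.3 ≈ 1.790; 2 = 252.1 / 130.2 ≈ 1.936; 3 = 369.6 / 162.1 ≈ 2.280.
|Δ from 2.000|: 1 0.210; 2 0.064; 3 0.280.

2, 1, 3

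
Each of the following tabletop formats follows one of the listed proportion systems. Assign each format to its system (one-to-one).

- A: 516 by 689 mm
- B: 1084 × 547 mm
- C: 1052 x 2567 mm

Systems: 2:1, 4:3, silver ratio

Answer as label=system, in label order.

A=4:3, B=2:1, C=silver ratio

A = 689/516 ≈ 1.335 → 4:3 (1.333)
B = 1084/547 ≈ 1.982 → 2:1 (2.000)
C = 2567/1052 ≈ 2.440 → silver ratio (2.414)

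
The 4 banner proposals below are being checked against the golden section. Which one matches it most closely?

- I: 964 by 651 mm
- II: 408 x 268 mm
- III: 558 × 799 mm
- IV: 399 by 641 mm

IV

Ratios (long/short): I ≈ 1.481; II ≈ 1.522; III ≈ 1.432; IV ≈ 1.607.
golden ratio ≈ 1.618; option IV is nearest (Δ 0.011).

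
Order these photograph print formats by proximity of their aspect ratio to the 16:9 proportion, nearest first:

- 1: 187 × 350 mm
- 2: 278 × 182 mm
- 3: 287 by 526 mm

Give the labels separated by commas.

3, 1, 2

Ratios: 1 = 350 / 187 ≈ 1.872; 2 = 278 / 182 ≈ 1.527; 3 = 526 / 287 ≈ 1.833.
|Δ from 1.778|: 1 0.094; 2 0.251; 3 0.055.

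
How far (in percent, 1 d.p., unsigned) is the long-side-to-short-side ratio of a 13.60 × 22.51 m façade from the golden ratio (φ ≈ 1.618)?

Ratio = 22.51 / 13.60 ≈ 1.6551.
Ideal golden ratio ≈ 1.6180. |1.6551 − 1.6180| / 1.6180 ≈ 2.29% → 2.3%.

2.3%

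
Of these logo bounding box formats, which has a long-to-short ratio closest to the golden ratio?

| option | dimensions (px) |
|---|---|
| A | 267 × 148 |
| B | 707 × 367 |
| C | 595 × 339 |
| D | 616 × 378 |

Ratios (long/short): A ≈ 1.804; B ≈ 1.926; C ≈ 1.755; D ≈ 1.630.
golden ratio ≈ 1.618; option D is nearest (Δ 0.012).

D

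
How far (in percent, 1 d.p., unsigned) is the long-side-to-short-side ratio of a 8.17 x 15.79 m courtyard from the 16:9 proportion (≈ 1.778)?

Ratio = 15.79 / 8.17 ≈ 1.9327.
Ideal 16:9 ≈ 1.7778. |1.9327 − 1.7778| / 1.7778 ≈ 8.71% → 8.7%.

8.7%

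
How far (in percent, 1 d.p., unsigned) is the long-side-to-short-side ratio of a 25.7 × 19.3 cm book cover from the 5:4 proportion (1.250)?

Ratio = 25.7 / 19.3 ≈ 1.3316.
Ideal 5:4 = 1.2500. |1.3316 − 1.2500| / 1.2500 ≈ 6.53% → 6.5%.

6.5%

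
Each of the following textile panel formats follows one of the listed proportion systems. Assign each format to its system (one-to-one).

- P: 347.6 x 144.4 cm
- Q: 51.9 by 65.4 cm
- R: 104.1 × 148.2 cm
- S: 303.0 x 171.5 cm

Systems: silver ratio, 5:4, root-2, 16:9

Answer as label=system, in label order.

Ratios: P ≈ 2.407; Q ≈ 1.260; R ≈ 1.424; S ≈ 1.767.
Targets: silver ratio ≈ 2.414; 5:4 ≈ 1.250; root-2 ≈ 1.414; 16:9 ≈ 1.778.

P=silver ratio, Q=5:4, R=root-2, S=16:9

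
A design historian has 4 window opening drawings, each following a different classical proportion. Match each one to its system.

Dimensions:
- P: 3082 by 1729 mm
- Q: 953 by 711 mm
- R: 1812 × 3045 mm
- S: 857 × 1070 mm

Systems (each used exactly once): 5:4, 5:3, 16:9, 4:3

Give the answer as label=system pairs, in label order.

Ratios: P ≈ 1.783; Q ≈ 1.340; R ≈ 1.680; S ≈ 1.249.
Targets: 5:4 ≈ 1.250; 5:3 ≈ 1.667; 16:9 ≈ 1.778; 4:3 ≈ 1.333.

P=16:9, Q=4:3, R=5:3, S=5:4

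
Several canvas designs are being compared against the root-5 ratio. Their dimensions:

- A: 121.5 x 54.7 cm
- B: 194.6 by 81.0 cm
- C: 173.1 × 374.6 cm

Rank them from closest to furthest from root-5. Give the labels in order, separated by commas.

A: 121.5/54.7 ≈ 2.221 → |2.221 − 2.236| = 0.015
B: 194.6/81.0 ≈ 2.402 → |2.402 − 2.236| = 0.166
C: 374.6/173.1 ≈ 2.164 → |2.164 − 2.236| = 0.072

A, C, B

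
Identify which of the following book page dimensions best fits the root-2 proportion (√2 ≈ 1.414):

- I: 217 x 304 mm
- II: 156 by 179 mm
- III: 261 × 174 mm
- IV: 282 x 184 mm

I

Ratios (long/short): I ≈ 1.401; II ≈ 1.147; III ≈ 1.500; IV ≈ 1.533.
root-2 ≈ 1.414; option I is nearest (Δ 0.013).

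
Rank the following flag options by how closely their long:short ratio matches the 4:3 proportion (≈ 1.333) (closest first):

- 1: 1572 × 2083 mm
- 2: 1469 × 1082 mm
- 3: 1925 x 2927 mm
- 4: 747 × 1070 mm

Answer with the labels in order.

1: 2083/1572 ≈ 1.325 → |1.325 − 1.333| = 0.008
2: 1469/1082 ≈ 1.358 → |1.358 − 1.333| = 0.025
3: 2927/1925 ≈ 1.521 → |1.521 − 1.333| = 0.188
4: 1070/747 ≈ 1.432 → |1.432 − 1.333| = 0.099

1, 2, 4, 3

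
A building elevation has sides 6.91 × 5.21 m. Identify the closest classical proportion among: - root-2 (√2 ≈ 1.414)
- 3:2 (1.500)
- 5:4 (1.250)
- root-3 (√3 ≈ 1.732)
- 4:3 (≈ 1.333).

6.91/5.21 ≈ 1.326. Nearest candidates are 4:3 (1.333, off by 0.007) and 5:4 (1.250, off by 0.076).

4:3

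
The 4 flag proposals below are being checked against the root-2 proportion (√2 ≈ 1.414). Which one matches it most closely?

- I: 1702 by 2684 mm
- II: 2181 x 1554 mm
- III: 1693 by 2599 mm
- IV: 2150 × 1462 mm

II

Target root-2 ≈ 1.414.
I: 1.577 (Δ0.163)  II: 1.403 (Δ0.011)  III: 1.535 (Δ0.121)  IV: 1.471 (Δ0.057)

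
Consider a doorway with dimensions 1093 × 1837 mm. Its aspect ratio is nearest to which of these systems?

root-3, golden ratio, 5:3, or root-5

Ratio = 1837 / 1093 ≈ 1.681.
Distances: root-3 1.732 (Δ 0.051); golden ratio 1.618 (Δ 0.063); 5:3 1.667 (Δ 0.014); root-5 2.236 (Δ 0.555).

5:3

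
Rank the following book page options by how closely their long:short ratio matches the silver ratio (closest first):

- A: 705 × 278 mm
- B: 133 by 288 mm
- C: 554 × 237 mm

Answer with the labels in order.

C, A, B

Ratios: A = 705 / 278 ≈ 2.536; B = 288 / 133 ≈ 2.165; C = 554 / 237 ≈ 2.338.
|Δ from 2.414|: A 0.122; B 0.249; C 0.076.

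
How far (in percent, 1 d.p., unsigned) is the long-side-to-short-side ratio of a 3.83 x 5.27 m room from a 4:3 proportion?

Ratio = 5.27 / 3.83 ≈ 1.3760.
Ideal 4:3 ≈ 1.3333. |1.3760 − 1.3333| / 1.3333 ≈ 3.20% → 3.2%.

3.2%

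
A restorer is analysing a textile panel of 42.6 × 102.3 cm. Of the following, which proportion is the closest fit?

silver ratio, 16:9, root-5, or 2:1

102.3/42.6 ≈ 2.401. Nearest candidates are silver ratio (2.414, off by 0.013) and root-5 (2.236, off by 0.165).

silver ratio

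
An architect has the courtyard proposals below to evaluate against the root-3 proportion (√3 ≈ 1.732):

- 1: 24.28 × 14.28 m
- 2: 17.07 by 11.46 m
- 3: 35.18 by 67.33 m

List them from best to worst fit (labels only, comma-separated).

1, 3, 2

Ratios: 1 = 24.28 / 14.28 ≈ 1.700; 2 = 17.07 / 11.46 ≈ 1.490; 3 = 67.33 / 35.18 ≈ 1.914.
|Δ from 1.732|: 1 0.032; 2 0.242; 3 0.182.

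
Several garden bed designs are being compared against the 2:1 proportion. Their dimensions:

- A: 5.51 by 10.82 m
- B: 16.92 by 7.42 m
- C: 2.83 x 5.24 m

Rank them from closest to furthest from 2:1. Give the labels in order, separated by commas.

Ratios: A = 10.82 / 5.51 ≈ 1.964; B = 16.92 / 7.42 ≈ 2.280; C = 5.24 / 2.83 ≈ 1.852.
|Δ from 2.000|: A 0.036; B 0.280; C 0.148.

A, C, B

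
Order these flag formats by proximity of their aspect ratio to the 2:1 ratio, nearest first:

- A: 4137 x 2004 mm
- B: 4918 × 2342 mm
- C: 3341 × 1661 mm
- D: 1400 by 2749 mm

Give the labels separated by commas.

A: 4137/2004 ≈ 2.064 → |2.064 − 2.000| = 0.064
B: 4918/2342 ≈ 2.100 → |2.100 − 2.000| = 0.100
C: 3341/1661 ≈ 2.011 → |2.011 − 2.000| = 0.011
D: 2749/1400 ≈ 1.964 → |1.964 − 2.000| = 0.036

C, D, A, B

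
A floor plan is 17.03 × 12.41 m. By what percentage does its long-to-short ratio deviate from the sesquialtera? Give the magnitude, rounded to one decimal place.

Ratio = 17.03 / 12.41 ≈ 1.3723.
Ideal 3:2 = 1.5000. |1.3723 − 1.5000| / 1.5000 ≈ 8.51% → 8.5%.

8.5%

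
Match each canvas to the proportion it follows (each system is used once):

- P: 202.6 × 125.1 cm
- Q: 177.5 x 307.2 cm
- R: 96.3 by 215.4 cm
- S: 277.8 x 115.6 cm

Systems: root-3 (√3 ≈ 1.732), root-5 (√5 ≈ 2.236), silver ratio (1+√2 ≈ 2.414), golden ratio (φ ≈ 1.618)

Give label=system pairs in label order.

P=golden ratio, Q=root-3, R=root-5, S=silver ratio

P = 202.6/125.1 ≈ 1.620 → golden ratio (1.618)
Q = 307.2/177.5 ≈ 1.731 → root-3 (1.732)
R = 215.4/96.3 ≈ 2.237 → root-5 (2.236)
S = 277.8/115.6 ≈ 2.403 → silver ratio (2.414)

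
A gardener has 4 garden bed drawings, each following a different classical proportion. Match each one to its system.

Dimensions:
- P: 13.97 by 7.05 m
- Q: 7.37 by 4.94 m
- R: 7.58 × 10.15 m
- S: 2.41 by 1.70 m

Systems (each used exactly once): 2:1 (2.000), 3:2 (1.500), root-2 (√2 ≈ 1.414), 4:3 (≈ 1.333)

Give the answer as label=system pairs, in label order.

P=2:1, Q=3:2, R=4:3, S=root-2

Ratios: P ≈ 1.982; Q ≈ 1.492; R ≈ 1.339; S ≈ 1.418.
Targets: 2:1 ≈ 2.000; 3:2 ≈ 1.500; root-2 ≈ 1.414; 4:3 ≈ 1.333.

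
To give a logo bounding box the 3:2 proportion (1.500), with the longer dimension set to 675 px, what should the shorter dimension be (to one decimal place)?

450.0 px

3:2 = 1.50000.
Shorter side = 675 ÷ 1.50000 ≈ 450.000 → 450.0 px.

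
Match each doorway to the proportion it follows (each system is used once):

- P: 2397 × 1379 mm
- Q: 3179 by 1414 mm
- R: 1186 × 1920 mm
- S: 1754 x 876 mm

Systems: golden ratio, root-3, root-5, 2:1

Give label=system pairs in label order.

Ratios: P ≈ 1.738; Q ≈ 2.248; R ≈ 1.619; S ≈ 2.002.
Targets: golden ratio ≈ 1.618; root-3 ≈ 1.732; root-5 ≈ 2.236; 2:1 ≈ 2.000.

P=root-3, Q=root-5, R=golden ratio, S=2:1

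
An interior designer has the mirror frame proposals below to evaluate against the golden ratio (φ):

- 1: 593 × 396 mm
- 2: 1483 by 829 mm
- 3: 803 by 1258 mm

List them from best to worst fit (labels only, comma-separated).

Ratios: 1 = 593 / 396 ≈ 1.497; 2 = 1483 / 829 ≈ 1.789; 3 = 1258 / 803 ≈ 1.567.
|Δ from 1.618|: 1 0.121; 2 0.171; 3 0.051.

3, 1, 2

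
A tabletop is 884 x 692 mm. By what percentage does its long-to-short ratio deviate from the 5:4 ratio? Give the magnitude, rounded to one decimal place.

Ratio = 884 / 692 ≈ 1.2775.
Ideal 5:4 = 1.2500. |1.2775 − 1.2500| / 1.2500 ≈ 2.20% → 2.2%.

2.2%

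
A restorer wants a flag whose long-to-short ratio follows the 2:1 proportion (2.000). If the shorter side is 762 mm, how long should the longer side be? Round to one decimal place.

2:1 = 2.00000.
Longer side = 762 × 2.00000 ≈ 1524.000 → 1524.0 mm.

1524.0 mm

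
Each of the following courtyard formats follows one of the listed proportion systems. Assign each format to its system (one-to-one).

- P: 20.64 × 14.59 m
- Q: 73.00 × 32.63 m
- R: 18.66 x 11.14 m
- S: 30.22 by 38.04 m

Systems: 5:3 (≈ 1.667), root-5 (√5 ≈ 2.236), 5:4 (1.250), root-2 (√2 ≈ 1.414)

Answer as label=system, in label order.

P=root-2, Q=root-5, R=5:3, S=5:4

Ratios: P ≈ 1.415; Q ≈ 2.237; R ≈ 1.675; S ≈ 1.259.
Targets: 5:3 ≈ 1.667; root-5 ≈ 2.236; 5:4 ≈ 1.250; root-2 ≈ 1.414.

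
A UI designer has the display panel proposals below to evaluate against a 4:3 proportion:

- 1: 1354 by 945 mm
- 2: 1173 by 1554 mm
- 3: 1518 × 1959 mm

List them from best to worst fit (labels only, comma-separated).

Ratios: 1 = 1354 / 945 ≈ 1.433; 2 = 1554 / 1173 ≈ 1.325; 3 = 1959 / 1518 ≈ 1.291.
|Δ from 1.333|: 1 0.100; 2 0.008; 3 0.042.

2, 3, 1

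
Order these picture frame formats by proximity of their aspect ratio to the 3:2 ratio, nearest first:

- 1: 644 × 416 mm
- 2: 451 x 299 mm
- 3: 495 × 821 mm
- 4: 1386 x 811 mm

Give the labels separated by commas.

2, 1, 3, 4

Ratios: 1 = 644 / 416 ≈ 1.548; 2 = 451 / 299 ≈ 1.508; 3 = 821 / 495 ≈ 1.659; 4 = 1386 / 811 ≈ 1.709.
|Δ from 1.500|: 1 0.048; 2 0.008; 3 0.159; 4 0.209.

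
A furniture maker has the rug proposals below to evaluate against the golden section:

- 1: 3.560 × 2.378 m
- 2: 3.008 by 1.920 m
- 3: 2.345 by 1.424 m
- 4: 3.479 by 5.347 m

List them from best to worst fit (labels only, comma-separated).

3, 2, 4, 1

1: 3.560/2.378 ≈ 1.497 → |1.497 − 1.618| = 0.121
2: 3.008/1.920 ≈ 1.567 → |1.567 − 1.618| = 0.051
3: 2.345/1.424 ≈ 1.647 → |1.647 − 1.618| = 0.029
4: 5.347/3.479 ≈ 1.537 → |1.537 − 1.618| = 0.081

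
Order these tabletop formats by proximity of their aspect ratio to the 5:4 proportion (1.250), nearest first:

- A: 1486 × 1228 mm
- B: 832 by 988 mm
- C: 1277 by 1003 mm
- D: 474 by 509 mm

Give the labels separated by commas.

A: 1486/1228 ≈ 1.210 → |1.210 − 1.250| = 0.040
B: 988/832 ≈ 1.188 → |1.188 − 1.250| = 0.062
C: 1277/1003 ≈ 1.273 → |1.273 − 1.250| = 0.023
D: 509/474 ≈ 1.074 → |1.074 − 1.250| = 0.176

C, A, B, D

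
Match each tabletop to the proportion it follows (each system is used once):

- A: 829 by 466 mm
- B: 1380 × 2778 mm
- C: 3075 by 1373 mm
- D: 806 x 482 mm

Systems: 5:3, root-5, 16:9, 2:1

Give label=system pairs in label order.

A=16:9, B=2:1, C=root-5, D=5:3

A = 829/466 ≈ 1.779 → 16:9 (1.778)
B = 2778/1380 ≈ 2.013 → 2:1 (2.000)
C = 3075/1373 ≈ 2.240 → root-5 (2.236)
D = 806/482 ≈ 1.672 → 5:3 (1.667)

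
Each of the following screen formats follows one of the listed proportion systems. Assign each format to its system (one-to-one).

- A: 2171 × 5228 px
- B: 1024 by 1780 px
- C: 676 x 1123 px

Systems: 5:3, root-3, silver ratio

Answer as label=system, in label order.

A=silver ratio, B=root-3, C=5:3

A = 5228/2171 ≈ 2.408 → silver ratio (2.414)
B = 1780/1024 ≈ 1.738 → root-3 (1.732)
C = 1123/676 ≈ 1.661 → 5:3 (1.667)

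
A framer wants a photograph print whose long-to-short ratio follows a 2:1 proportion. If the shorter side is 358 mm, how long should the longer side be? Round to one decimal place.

716.0 mm

2:1 = 2.00000.
Longer side = 358 × 2.00000 ≈ 716.000 → 716.0 mm.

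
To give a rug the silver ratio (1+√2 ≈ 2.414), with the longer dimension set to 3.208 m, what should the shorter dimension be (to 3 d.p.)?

silver ratio ≈ 2.41421.
Shorter side = 3.208 ÷ 2.41421 ≈ 1.32880 → 1.329 m.

1.329 m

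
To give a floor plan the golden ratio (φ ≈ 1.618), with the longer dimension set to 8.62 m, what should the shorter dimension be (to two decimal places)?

5.33 m

golden ratio ≈ 1.61803.
Shorter side = 8.62 ÷ 1.61803 ≈ 5.3275 → 5.33 m.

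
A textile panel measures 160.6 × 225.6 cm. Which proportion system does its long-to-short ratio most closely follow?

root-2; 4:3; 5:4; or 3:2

root-2

225.6/160.6 ≈ 1.405. Nearest candidates are root-2 (1.414, off by 0.009) and 4:3 (1.333, off by 0.072).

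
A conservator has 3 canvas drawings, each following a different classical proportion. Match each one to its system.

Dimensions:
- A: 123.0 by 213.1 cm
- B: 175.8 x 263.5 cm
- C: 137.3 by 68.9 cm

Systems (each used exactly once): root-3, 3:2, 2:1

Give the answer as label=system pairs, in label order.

Ratios: A ≈ 1.733; B ≈ 1.499; C ≈ 1.993.
Targets: root-3 ≈ 1.732; 3:2 ≈ 1.500; 2:1 ≈ 2.000.

A=root-3, B=3:2, C=2:1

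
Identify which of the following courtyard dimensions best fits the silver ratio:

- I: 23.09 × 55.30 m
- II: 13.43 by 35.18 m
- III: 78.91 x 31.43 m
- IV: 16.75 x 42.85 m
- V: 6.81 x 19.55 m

Ratios (long/short): I ≈ 2.395; II ≈ 2.620; III ≈ 2.511; IV ≈ 2.558; V ≈ 2.871.
silver ratio ≈ 2.414; option I is nearest (Δ 0.019).

I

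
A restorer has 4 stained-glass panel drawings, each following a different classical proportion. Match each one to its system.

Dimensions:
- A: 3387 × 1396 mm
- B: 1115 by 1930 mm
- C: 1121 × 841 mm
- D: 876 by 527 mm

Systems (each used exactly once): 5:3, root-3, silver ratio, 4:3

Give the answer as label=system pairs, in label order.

Ratios: A ≈ 2.426; B ≈ 1.731; C ≈ 1.333; D ≈ 1.662.
Targets: 5:3 ≈ 1.667; root-3 ≈ 1.732; silver ratio ≈ 2.414; 4:3 ≈ 1.333.

A=silver ratio, B=root-3, C=4:3, D=5:3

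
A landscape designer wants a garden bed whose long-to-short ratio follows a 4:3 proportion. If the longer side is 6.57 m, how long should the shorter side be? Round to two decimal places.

4.93 m

4:3 ≈ 1.33333.
Shorter side = 6.57 ÷ 1.33333 ≈ 4.9275 → 4.93 m.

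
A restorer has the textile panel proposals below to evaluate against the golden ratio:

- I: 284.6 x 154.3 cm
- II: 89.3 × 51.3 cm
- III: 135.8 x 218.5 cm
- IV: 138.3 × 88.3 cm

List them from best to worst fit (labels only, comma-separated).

III, IV, II, I

Ratios: I = 284.6 / 154.3 ≈ 1.844; II = 89.3 / 51.3 ≈ 1.741; III = 218.5 / 135.8 ≈ 1.609; IV = 138.3 / 88.3 ≈ 1.566.
|Δ from 1.618|: I 0.226; II 0.123; III 0.009; IV 0.052.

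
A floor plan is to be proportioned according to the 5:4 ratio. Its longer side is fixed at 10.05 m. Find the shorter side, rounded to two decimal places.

8.04 m

5:4 = 1.25000.
Shorter side = 10.05 ÷ 1.25000 ≈ 8.0400 → 8.04 m.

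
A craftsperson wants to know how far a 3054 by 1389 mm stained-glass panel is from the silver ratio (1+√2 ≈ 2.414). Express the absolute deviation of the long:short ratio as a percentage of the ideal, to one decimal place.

8.9%

Ratio = 3054 / 1389 ≈ 2.1987.
Ideal silver ratio ≈ 2.4142. |2.1987 − 2.4142| / 2.4142 ≈ 8.93% → 8.9%.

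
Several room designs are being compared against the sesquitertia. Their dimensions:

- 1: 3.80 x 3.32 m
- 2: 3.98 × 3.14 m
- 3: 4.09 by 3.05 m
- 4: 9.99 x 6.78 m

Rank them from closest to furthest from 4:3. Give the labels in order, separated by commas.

3, 2, 4, 1

Ratios: 1 = 3.80 / 3.32 ≈ 1.145; 2 = 3.98 / 3.14 ≈ 1.268; 3 = 4.09 / 3.05 ≈ 1.341; 4 = 9.99 / 6.78 ≈ 1.473.
|Δ from 1.333|: 1 0.188; 2 0.065; 3 0.008; 4 0.140.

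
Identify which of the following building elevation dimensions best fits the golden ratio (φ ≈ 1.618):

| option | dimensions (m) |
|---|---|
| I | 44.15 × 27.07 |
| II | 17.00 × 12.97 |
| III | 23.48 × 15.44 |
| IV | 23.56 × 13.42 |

Target golden ratio ≈ 1.618.
I: 1.631 (Δ0.013)  II: 1.311 (Δ0.307)  III: 1.521 (Δ0.097)  IV: 1.756 (Δ0.138)

I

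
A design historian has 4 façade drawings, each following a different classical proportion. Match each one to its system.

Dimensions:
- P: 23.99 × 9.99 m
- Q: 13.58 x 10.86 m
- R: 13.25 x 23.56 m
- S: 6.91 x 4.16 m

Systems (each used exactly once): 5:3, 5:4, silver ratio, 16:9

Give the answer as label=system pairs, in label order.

Ratios: P ≈ 2.401; Q ≈ 1.250; R ≈ 1.778; S ≈ 1.661.
Targets: 5:3 ≈ 1.667; 5:4 ≈ 1.250; silver ratio ≈ 2.414; 16:9 ≈ 1.778.

P=silver ratio, Q=5:4, R=16:9, S=5:3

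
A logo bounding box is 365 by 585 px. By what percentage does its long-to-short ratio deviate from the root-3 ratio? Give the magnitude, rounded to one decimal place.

7.5%

Ratio = 585 / 365 ≈ 1.6027.
Ideal root-3 ≈ 1.7321. |1.6027 − 1.7321| / 1.7321 ≈ 7.47% → 7.5%.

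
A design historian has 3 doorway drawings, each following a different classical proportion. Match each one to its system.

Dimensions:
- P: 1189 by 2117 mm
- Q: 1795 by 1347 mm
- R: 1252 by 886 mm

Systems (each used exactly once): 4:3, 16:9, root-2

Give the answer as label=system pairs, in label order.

P=16:9, Q=4:3, R=root-2

Ratios: P ≈ 1.780; Q ≈ 1.333; R ≈ 1.413.
Targets: 4:3 ≈ 1.333; 16:9 ≈ 1.778; root-2 ≈ 1.414.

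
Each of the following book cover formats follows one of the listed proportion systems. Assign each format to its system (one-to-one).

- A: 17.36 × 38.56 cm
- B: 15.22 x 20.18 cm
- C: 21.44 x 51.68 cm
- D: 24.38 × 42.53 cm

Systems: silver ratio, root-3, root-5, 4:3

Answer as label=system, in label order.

A=root-5, B=4:3, C=silver ratio, D=root-3

Ratios: A ≈ 2.221; B ≈ 1.326; C ≈ 2.410; D ≈ 1.744.
Targets: silver ratio ≈ 2.414; root-3 ≈ 1.732; root-5 ≈ 2.236; 4:3 ≈ 1.333.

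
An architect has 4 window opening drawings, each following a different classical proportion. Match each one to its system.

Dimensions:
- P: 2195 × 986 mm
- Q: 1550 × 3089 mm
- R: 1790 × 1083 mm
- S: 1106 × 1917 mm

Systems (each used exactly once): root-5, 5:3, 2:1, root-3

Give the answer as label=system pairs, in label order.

P=root-5, Q=2:1, R=5:3, S=root-3

Ratios: P ≈ 2.226; Q ≈ 1.993; R ≈ 1.653; S ≈ 1.733.
Targets: root-5 ≈ 2.236; 5:3 ≈ 1.667; 2:1 ≈ 2.000; root-3 ≈ 1.732.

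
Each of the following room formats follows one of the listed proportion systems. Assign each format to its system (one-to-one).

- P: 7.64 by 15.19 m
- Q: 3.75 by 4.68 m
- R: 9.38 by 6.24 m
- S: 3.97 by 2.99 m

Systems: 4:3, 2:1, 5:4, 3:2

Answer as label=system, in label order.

Ratios: P ≈ 1.988; Q ≈ 1.248; R ≈ 1.503; S ≈ 1.328.
Targets: 4:3 ≈ 1.333; 2:1 ≈ 2.000; 5:4 ≈ 1.250; 3:2 ≈ 1.500.

P=2:1, Q=5:4, R=3:2, S=4:3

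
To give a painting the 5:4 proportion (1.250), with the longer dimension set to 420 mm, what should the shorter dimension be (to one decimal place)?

5:4 = 1.25000.
Shorter side = 420 ÷ 1.25000 ≈ 336.000 → 336.0 mm.

336.0 mm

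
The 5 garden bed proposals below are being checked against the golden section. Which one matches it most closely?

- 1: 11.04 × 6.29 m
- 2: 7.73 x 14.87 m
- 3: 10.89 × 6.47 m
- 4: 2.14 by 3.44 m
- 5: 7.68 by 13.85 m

Target golden ratio ≈ 1.618.
1: 1.755 (Δ0.137)  2: 1.924 (Δ0.306)  3: 1.683 (Δ0.065)  4: 1.607 (Δ0.011)  5: 1.803 (Δ0.185)

4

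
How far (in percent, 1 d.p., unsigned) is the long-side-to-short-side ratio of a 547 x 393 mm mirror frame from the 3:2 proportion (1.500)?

7.2%

Ratio = 547 / 393 ≈ 1.3919.
Ideal 3:2 = 1.5000. |1.3919 − 1.5000| / 1.5000 ≈ 7.21% → 7.2%.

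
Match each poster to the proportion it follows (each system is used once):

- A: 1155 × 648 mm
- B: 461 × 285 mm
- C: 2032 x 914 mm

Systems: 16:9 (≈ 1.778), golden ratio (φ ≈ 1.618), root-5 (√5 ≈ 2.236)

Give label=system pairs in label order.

A=16:9, B=golden ratio, C=root-5

A = 1155/648 ≈ 1.782 → 16:9 (1.778)
B = 461/285 ≈ 1.618 → golden ratio (1.618)
C = 2032/914 ≈ 2.223 → root-5 (2.236)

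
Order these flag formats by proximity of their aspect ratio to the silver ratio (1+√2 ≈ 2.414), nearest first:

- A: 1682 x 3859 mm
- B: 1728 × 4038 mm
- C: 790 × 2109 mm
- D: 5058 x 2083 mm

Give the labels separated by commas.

Ratios: A = 3859 / 1682 ≈ 2.294; B = 4038 / 1728 ≈ 2.337; C = 2109 / 790 ≈ 2.670; D = 5058 / 2083 ≈ 2.428.
|Δ from 2.414|: A 0.120; B 0.077; C 0.256; D 0.014.

D, B, A, C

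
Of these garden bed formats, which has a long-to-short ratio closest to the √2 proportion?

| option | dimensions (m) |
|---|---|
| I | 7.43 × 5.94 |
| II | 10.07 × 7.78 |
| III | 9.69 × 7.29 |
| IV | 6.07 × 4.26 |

IV

Target root-2 ≈ 1.414.
I: 1.251 (Δ0.163)  II: 1.294 (Δ0.120)  III: 1.329 (Δ0.085)  IV: 1.425 (Δ0.011)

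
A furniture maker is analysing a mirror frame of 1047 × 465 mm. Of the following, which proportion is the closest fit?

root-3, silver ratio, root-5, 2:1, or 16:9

root-5

Ratio = 1047 / 465 ≈ 2.252.
Distances: root-3 1.732 (Δ 0.520); silver ratio 2.414 (Δ 0.162); root-5 2.236 (Δ 0.016); 2:1 2.000 (Δ 0.252); 16:9 1.778 (Δ 0.474).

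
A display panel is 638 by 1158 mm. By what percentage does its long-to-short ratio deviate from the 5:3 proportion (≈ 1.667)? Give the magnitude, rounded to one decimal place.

8.9%

Ratio = 1158 / 638 ≈ 1.8150.
Ideal 5:3 ≈ 1.6667. |1.8150 − 1.6667| / 1.6667 ≈ 8.90% → 8.9%.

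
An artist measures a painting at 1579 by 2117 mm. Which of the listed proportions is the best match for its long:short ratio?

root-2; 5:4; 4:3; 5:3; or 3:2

4:3

Ratio = 2117 / 1579 ≈ 1.341.
Distances: root-2 1.414 (Δ 0.073); 5:4 1.250 (Δ 0.091); 4:3 1.333 (Δ 0.008); 5:3 1.667 (Δ 0.326); 3:2 1.500 (Δ 0.159).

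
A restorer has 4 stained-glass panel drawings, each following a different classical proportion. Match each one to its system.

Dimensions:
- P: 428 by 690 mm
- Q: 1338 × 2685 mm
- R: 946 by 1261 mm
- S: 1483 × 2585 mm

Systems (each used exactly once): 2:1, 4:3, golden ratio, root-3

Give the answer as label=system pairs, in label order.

Ratios: P ≈ 1.612; Q ≈ 2.007; R ≈ 1.333; S ≈ 1.743.
Targets: 2:1 ≈ 2.000; 4:3 ≈ 1.333; golden ratio ≈ 1.618; root-3 ≈ 1.732.

P=golden ratio, Q=2:1, R=4:3, S=root-3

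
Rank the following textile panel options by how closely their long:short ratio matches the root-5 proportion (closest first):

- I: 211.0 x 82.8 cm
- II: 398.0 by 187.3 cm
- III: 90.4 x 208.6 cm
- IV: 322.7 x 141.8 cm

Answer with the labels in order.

Ratios: I = 211.0 / 82.8 ≈ 2.548; II = 398.0 / 187.3 ≈ 2.125; III = 208.6 / 90.4 ≈ 2.308; IV = 322.7 / 141.8 ≈ 2.276.
|Δ from 2.236|: I 0.312; II 0.111; III 0.072; IV 0.040.

IV, III, II, I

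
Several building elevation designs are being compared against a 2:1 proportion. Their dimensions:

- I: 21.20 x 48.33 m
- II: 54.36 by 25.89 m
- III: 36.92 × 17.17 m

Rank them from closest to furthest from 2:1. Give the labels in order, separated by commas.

I: 48.33/21.20 ≈ 2.280 → |2.280 − 2.000| = 0.280
II: 54.36/25.89 ≈ 2.100 → |2.100 − 2.000| = 0.100
III: 36.92/17.17 ≈ 2.150 → |2.150 − 2.000| = 0.150

II, III, I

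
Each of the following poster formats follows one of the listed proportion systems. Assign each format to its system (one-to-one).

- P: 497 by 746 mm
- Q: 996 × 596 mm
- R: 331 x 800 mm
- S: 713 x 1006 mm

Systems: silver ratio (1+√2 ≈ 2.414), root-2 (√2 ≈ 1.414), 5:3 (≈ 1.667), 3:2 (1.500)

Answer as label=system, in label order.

P=3:2, Q=5:3, R=silver ratio, S=root-2

Ratios: P ≈ 1.501; Q ≈ 1.671; R ≈ 2.417; S ≈ 1.411.
Targets: silver ratio ≈ 2.414; root-2 ≈ 1.414; 5:3 ≈ 1.667; 3:2 ≈ 1.500.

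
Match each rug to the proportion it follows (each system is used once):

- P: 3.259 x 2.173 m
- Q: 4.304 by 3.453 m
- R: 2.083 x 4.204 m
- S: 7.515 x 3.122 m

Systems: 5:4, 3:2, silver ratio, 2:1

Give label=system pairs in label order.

Ratios: P ≈ 1.500; Q ≈ 1.246; R ≈ 2.018; S ≈ 2.407.
Targets: 5:4 ≈ 1.250; 3:2 ≈ 1.500; silver ratio ≈ 2.414; 2:1 ≈ 2.000.

P=3:2, Q=5:4, R=2:1, S=silver ratio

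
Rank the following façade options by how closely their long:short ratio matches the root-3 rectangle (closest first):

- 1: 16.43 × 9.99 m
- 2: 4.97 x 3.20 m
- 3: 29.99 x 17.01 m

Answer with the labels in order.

1: 16.43/9.99 ≈ 1.645 → |1.645 − 1.732| = 0.087
2: 4.97/3.20 ≈ 1.553 → |1.553 − 1.732| = 0.179
3: 29.99/17.01 ≈ 1.763 → |1.763 − 1.732| = 0.031

3, 1, 2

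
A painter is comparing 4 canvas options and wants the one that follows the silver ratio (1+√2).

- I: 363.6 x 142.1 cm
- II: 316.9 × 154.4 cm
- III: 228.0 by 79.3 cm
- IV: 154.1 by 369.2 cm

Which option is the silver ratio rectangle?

IV

Target silver ratio ≈ 2.414.
I: 2.559 (Δ0.145)  II: 2.052 (Δ0.362)  III: 2.875 (Δ0.461)  IV: 2.396 (Δ0.018)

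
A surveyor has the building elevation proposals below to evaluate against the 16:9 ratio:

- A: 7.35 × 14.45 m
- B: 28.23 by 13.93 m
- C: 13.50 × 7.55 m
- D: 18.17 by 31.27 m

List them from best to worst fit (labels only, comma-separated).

C, D, A, B

A: 14.45/7.35 ≈ 1.966 → |1.966 − 1.778| = 0.188
B: 28.23/13.93 ≈ 2.027 → |2.027 − 1.778| = 0.249
C: 13.50/7.55 ≈ 1.788 → |1.788 − 1.778| = 0.010
D: 31.27/18.17 ≈ 1.721 → |1.721 − 1.778| = 0.057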